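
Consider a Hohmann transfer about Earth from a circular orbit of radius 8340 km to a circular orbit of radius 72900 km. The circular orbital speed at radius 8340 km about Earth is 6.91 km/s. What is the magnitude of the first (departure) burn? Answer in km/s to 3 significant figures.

Δv₁ = 2.35 km/s

From the circular-orbit relation v² = μ/r at r = 8340 km: μ = v²r = (6.91)² × 8340 = 3.98219×10^5 km³/s².
Transfer-ellipse semi-major axis a_t = (r₁ + r₂)/2 = (8340 + 72900)/2 = 40620 km.
Circular speed at r = 8340 km: v_c = √(μ/r) = 6.910 km/s.
Vis-viva on the transfer ellipse at r = 8340 km gives v_t = √[μ(2/r − 1/a_t)] = 9.257 km/s.
Δv₁ = |v_t − v_c| = |9.257 − 6.910| = 2.347 km/s.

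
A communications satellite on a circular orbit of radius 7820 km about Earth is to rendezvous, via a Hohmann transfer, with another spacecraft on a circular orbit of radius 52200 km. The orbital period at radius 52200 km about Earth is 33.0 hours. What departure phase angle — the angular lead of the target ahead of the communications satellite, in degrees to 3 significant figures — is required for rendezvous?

φ = 102°

From Kepler's third law T² = 4π²r³/μ at r = 52200 km, T = 33.0 hours = 33.0 × 3600 s = 1.188×10^5 s: μ = 4π²r³/T² = 3.97867×10^5 km³/s².
The Hohmann ellipse has a_t = (r₁ + r₂)/2 = 30010 km.
Transfer time t = π√(a_t³/μ) = 25892.8 s.
The target's mean motion on its circular orbit is ω₂ = √(μ/r₂³) = 5.28888×10^-5 rad/s.
Angle swept by the target during transfer: ω₂·t = 1.3694 rad = 78.46°.
Arrival is 180° from departure on the ellipse, so φ = 180° − 78.46° = 102°.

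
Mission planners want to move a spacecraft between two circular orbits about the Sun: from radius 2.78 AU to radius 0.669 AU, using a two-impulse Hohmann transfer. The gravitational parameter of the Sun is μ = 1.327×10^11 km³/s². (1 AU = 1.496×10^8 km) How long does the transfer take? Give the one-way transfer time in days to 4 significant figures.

In km: r₁ = 2.78 × 1.496×10^8 = 4.15888×10^8 km; r₂ = 0.669 × 1.496×10^8 = 1.000824×10^8 km.
Transfer-ellipse semi-major axis a_t = (r₁ + r₂)/2 = (4.15888×10^8 + 1.000824×10^8)/2 = 2.579852×10^8 km.
Half the transfer-orbit period gives t = π√(a_t³/μ) = 3.5736×10^7 s.
Converting: 3.5736×10^7 s ÷ 86400 s/day = 413.6 days.

t = 413.6 days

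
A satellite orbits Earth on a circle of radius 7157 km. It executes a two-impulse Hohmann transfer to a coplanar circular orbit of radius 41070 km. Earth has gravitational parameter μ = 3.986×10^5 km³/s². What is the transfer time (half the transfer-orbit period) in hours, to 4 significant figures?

The Hohmann ellipse has a_t = (r₁ + r₂)/2 = 24113.5 km.
By Kepler's third law the transfer-orbit period is T = 2π√(a_t³/μ), so t = T/2 = 18633 s.
Converting: 18633 s ÷ 3600 s/hour = 5.176 hours.

t = 5.176 hours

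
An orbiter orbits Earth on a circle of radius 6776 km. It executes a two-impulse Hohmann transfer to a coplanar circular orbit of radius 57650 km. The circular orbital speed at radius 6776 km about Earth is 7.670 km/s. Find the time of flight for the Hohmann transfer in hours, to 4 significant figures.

From the circular-orbit relation v² = μ/r at r = 6776 km: μ = v²r = (7.670)² × 6776 = 3.98625×10^5 km³/s².
The Hohmann ellipse has a_t = (r₁ + r₂)/2 = 32213 km.
By Kepler's third law the transfer-orbit period is T = 2π√(a_t³/μ), so t = T/2 = 28768 s.
Converting: 28768 s ÷ 3600 s/hour = 7.991 hours.

t = 7.991 hours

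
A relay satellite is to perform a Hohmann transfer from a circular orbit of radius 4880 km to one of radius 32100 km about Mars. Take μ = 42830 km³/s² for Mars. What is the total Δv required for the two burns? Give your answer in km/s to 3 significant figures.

Transfer-ellipse semi-major axis a_t = (r₁ + r₂)/2 = (4880 + 32100)/2 = 18490 km.
At r₁ the circular-orbit speed is v₁ = √(μ/r₁) = 2.9625 km/s.
Transfer-orbit speed at r₁ (vis-viva): v_p = √[μ(2/r₁ − 1/a_t)] = 3.9034 km/s.
First burn Δv₁ = |v_p − v₁| = 0.9409 km/s.
Circular speed at r₂: v₂ = √(μ/r₂) = 1.1551 km/s.
Transfer-orbit speed at r₂: v_a = √[μ(2/r₂ − 1/a_t)] = 0.59342 km/s.
Second burn Δv₂ = |v₂ − v_a| = 0.5617 km/s.
Δv = Δv₁ + Δv₂ = 0.9409 + 0.5617 = 1.503 km/s.

Δv = 1.50 km/s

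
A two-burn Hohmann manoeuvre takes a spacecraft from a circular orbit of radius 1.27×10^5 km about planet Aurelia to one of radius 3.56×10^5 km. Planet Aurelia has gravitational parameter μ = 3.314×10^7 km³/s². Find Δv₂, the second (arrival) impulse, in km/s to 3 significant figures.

Δv₂ = 2.65 km/s

The Hohmann ellipse has a_t = (r₁ + r₂)/2 = 2.415×10^5 km.
Circular speed at r = 3.560×10^5 km: v_c = √(μ/r) = 9.6483 km/s.
Vis-viva on the transfer ellipse at r = 3.560×10^5 km gives v_t = √[μ(2/r − 1/a_t)] = 6.9967 km/s.
Δv₂ = |v_t − v_c| = |6.9967 − 9.6483| = 2.652 km/s.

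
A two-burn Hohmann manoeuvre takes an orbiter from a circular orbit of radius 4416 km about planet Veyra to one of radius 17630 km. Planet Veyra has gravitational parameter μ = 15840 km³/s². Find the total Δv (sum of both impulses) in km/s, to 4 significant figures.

Transfer-ellipse semi-major axis a_t = (r₁ + r₂)/2 = (4416 + 17630)/2 = 11023 km.
At r₁ the circular-orbit speed is v₁ = √(μ/r₁) = 1.8939 km/s.
On the transfer ellipse at r₁, v² = μ(2/r − 1/a) gives v_p = √[μ(2/r₁ − 1/a_t)] = 2.3952 km/s.
First burn Δv₁ = |v_p − v₁| = 0.5013 km/s.
At r₂, v₂ = √(μ/r₂) = 0.9479 km/s.
Transfer-orbit speed at r₂: v_a = √[μ(2/r₂ − 1/a_t)] = 0.6000 km/s.
Second burn Δv₂ = |v₂ − v_a| = 0.3479 km/s.
Δv = Δv₁ + Δv₂ = 0.5013 + 0.3479 = 0.8492 km/s.

Δv = 0.8492 km/s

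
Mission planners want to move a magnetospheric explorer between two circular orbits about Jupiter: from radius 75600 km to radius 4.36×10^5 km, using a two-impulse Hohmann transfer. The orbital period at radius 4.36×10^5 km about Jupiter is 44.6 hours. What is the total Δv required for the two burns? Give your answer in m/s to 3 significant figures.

From Kepler's third law T² = 4π²r³/μ at r = 4.36×10^5 km, T = 44.6 hours = 44.6 × 3600 s = 1.6056×10^5 s: μ = 4π²r³/T² = 1.26924×10^8 km³/s².
Transfer-ellipse semi-major axis a_t = (r₁ + r₂)/2 = (75600 + 4.360×10^5)/2 = 2.558×10^5 km.
Circular speed at r₁: v₁ = √(μ/r₁) = √(1.26924×10^8/75600) = 40.97 km/s.
On the transfer ellipse at r₁, v² = μ(2/r − 1/a) gives v_p = √[μ(2/r₁ − 1/a_t)] = 53.49 km/s.
First burn Δv₁ = |v_p − v₁| = 12.52 km/s.
Circular speed at r₂: v₂ = √(μ/r₂) = 17.0620 km/s.
Transfer-orbit speed at r₂: v_a = √[μ(2/r₂ − 1/a_t)] = 9.27555 km/s.
Second burn Δv₂ = |v₂ − v_a| = 7.786 km/s.
Total Δv = Δv₁ + Δv₂ = 20.31 km/s.

Δv = 20300 m/s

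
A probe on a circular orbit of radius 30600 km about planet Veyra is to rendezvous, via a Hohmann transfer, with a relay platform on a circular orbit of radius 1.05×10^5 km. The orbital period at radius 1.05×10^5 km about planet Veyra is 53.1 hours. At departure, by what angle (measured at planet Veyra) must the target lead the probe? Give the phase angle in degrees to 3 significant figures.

From Kepler's third law T² = 4π²r³/μ at r = 1.05×10^5 km, T = 53.1 hours = 53.1 × 3600 s = 1.9116×10^5 s: μ = 4π²r³/T² = 1.25064×10^6 km³/s².
The Hohmann ellipse has a_t = (r₁ + r₂)/2 = 67800 km.
The half-period of the transfer ellipse is t = π√(a_t³/μ) = 49594 s.
The target's mean motion on its circular orbit is ω₂ = √(μ/r₂³) = 3.2869×10^-5 rad/s.
Angle swept by the target during transfer: ω₂·t = 1.6301 rad = 93.40°.
The probe traverses 180° on the transfer ellipse, so the target must lead by 180° − 93.40° = 86.6°.

φ = 86.6°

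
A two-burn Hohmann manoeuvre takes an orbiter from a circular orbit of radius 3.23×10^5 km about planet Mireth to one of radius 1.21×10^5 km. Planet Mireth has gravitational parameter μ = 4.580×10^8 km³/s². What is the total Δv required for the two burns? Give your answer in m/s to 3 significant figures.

Semi-major axis of the transfer orbit: a_t = (3.230×10^5 + 1.210×10^5)/2 = 2.220×10^5 km.
Circular speed at r₁: v₁ = √(μ/r₁) = √(4.580×10^8/3.230×10^5) = 37.6558 km/s.
Transfer-orbit speed at r₁ (v² = μ(2/r − 1/a)): v_a = √[μ(2/r₁ − 1/a_t)] = 27.8002 km/s.
First burn Δv₁ = |v_a − v₁| = 9.8556 km/s.
At r₂, v₂ = √(μ/r₂) = 61.523 km/s.
Transfer-orbit speed at r₂: v_p = √[μ(2/r₂ − 1/a_t)] = 74.210 km/s.
Second burn Δv₂ = |v₂ − v_p| = 12.687 km/s.
Total Δv = Δv₁ + Δv₂ = 22.54 km/s.

Δv = 22500 m/s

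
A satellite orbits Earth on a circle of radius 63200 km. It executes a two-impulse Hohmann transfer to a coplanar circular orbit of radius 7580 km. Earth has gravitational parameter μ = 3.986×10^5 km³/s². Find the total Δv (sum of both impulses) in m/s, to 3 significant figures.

Δv = 3790 m/s

Transfer-ellipse semi-major axis a_t = (r₁ + r₂)/2 = (63200 + 7580)/2 = 35390 km.
Circular speed at r₁: v₁ = √(μ/r₁) = √(3.986×10^5/63200) = 2.511 km/s.
On the transfer ellipse at r₁, vis-viva gives v_a = √[μ(2/r₁ − 1/a_t)] = 1.162 km/s.
First burn Δv₁ = |v_a − v₁| = 1.349 km/s.
At r₂, v₂ = √(μ/r₂) = 7.252 km/s.
Transfer-orbit speed at r₂: v_p = √[μ(2/r₂ − 1/a_t)] = 9.691 km/s.
Second burn Δv₂ = |v₂ − v_p| = 2.439 km/s.
Δv = Δv₁ + Δv₂ = 1.349 + 2.439 = 3.788 km/s.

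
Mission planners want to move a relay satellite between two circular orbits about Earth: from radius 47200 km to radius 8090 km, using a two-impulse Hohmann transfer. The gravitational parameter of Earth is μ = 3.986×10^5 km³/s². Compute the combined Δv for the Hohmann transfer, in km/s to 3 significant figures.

Δv = 3.49 km/s

Semi-major axis of the transfer orbit: a_t = (47200 + 8090)/2 = 27645 km.
At r₁ the circular-orbit speed is v₁ = √(μ/r₁) = 2.906 km/s.
Transfer-orbit speed at r₁ (v² = μ(2/r − 1/a)): v_a = √[μ(2/r₁ − 1/a_t)] = 1.572 km/s.
First burn Δv₁ = |v_a − v₁| = 1.334 km/s.
Circular speed at r₂: v₂ = √(μ/r₂) = 7.019 km/s.
Transfer-orbit speed at r₂: v_p = √[μ(2/r₂ − 1/a_t)] = 9.172 km/s.
Second burn Δv₂ = |v₂ − v_p| = 2.153 km/s.
Total Δv = Δv₁ + Δv₂ = 3.487 km/s.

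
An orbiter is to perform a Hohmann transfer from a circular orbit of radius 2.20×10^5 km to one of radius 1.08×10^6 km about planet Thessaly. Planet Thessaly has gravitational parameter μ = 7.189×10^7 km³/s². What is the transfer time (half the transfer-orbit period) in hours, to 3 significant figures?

Semi-major axis of the transfer orbit: a_t = (2.200×10^5 + 1.080×10^6)/2 = 6.500×10^5 km.
Transfer time t = π√(a_t³/μ) = π√((6.500×10^5)³ / 7.189×10^7) = 1.942×10^5 s.
Converting: 1.942×10^5 s ÷ 3600 s/hour = 53.9 hours.

t = 53.9 hours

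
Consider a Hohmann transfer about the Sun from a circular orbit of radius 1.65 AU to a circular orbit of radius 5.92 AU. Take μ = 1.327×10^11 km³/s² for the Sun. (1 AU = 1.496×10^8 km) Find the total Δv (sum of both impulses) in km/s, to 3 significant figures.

Δv = 9.97 km/s

In km: r₁ = 1.65 × 1.496×10^8 = 2.4684×10^8 km; r₂ = 5.92 × 1.496×10^8 = 8.85632×10^8 km.
Semi-major axis of the transfer orbit: a_t = (2.4684×10^8 + 8.85632×10^8)/2 = 5.66236×10^8 km.
Circular speed at r₁: v₁ = √(μ/r₁) = √(1.327×10^11/2.4684×10^8) = 23.186 km/s.
Transfer-orbit speed at r₁ (vis-viva equation): v_p = √[μ(2/r₁ − 1/a_t)] = 28.997 km/s.
First burn Δv₁ = |v_p − v₁| = 5.811 km/s.
Circular speed at r₂: v₂ = √(μ/r₂) = 12.241 km/s.
Transfer-orbit speed at r₂: v_a = √[μ(2/r₂ − 1/a_t)] = 8.0820 km/s.
Second burn Δv₂ = |v₂ − v_a| = 4.159 km/s.
Δv = Δv₁ + Δv₂ = 5.811 + 4.159 = 9.970 km/s.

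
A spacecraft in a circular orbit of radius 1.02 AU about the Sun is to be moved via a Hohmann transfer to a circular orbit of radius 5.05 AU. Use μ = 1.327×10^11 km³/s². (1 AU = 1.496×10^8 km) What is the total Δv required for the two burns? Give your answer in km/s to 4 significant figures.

Δv = 14.12 km/s

In km: r₁ = 1.02 × 1.496×10^8 = 1.52592×10^8 km; r₂ = 5.05 × 1.496×10^8 = 7.5548×10^8 km.
Semi-major axis of the transfer orbit: a_t = (1.52592×10^8 + 7.5548×10^8)/2 = 4.54036×10^8 km.
At r₁ the circular-orbit speed is v₁ = √(μ/r₁) = 29.49 km/s.
On the transfer ellipse at r₁, vis-viva gives v_p = √[μ(2/r₁ − 1/a_t)] = 38.04 km/s.
First burn Δv₁ = |v_p − v₁| = 8.550 km/s.
At r₂, v₂ = √(μ/r₂) = 13.253 km/s.
Transfer-orbit speed at r₂: v_a = √[μ(2/r₂ − 1/a_t)] = 7.6832 km/s.
Second burn Δv₂ = |v₂ − v_a| = 5.570 km/s.
Total Δv = Δv₁ + Δv₂ = 14.12 km/s.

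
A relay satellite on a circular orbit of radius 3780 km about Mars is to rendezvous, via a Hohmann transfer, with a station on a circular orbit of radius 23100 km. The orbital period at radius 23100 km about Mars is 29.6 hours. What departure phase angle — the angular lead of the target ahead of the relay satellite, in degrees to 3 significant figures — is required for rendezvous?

From Kepler's third law T² = 4π²r³/μ at r = 23100 km, T = 29.6 hours = 29.6 × 3600 s = 1.0656×10^5 s: μ = 4π²r³/T² = 42855.6 km³/s².
Semi-major axis of the transfer orbit: a_t = (3780 + 23100)/2 = 13440 km.
The half-period of the transfer ellipse is t = π√(a_t³/μ) = 23645 s.
The target's mean motion on its circular orbit is ω₂ = √(μ/r₂³) = 5.8964×10^-5 rad/s.
Angle swept by the target during transfer: ω₂·t = 1.3942 rad = 79.88°.
Arrival is 180° from departure on the ellipse, so φ = 180° − 79.88° = 100°.

φ = 100°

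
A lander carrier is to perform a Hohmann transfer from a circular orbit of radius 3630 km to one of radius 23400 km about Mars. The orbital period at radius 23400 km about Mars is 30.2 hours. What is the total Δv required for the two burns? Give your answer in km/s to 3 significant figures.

From Kepler's third law T² = 4π²r³/μ at r = 23400 km, T = 30.2 hours = 30.2 × 3600 s = 1.0872×10^5 s: μ = 4π²r³/T² = 42794.5 km³/s².
The Hohmann ellipse has a_t = (r₁ + r₂)/2 = 13515 km.
Circular speed at r₁: v₁ = √(μ/r₁) = √(42794.5/3630) = 3.4335 km/s.
Transfer-orbit speed at r₁ (vis-viva): v_p = √[μ(2/r₁ − 1/a_t)] = 4.5179 km/s.
First burn Δv₁ = |v_p − v₁| = 1.0844 km/s.
At r₂, v₂ = √(μ/r₂) = 1.35234 km/s.
Transfer-orbit speed at r₂: v_a = √[μ(2/r₂ − 1/a_t)] = 0.700860 km/s.
Second burn Δv₂ = |v₂ − v_a| = 0.65148 km/s.
Total Δv = Δv₁ + Δv₂ = 1.736 km/s.

Δv = 1.74 km/s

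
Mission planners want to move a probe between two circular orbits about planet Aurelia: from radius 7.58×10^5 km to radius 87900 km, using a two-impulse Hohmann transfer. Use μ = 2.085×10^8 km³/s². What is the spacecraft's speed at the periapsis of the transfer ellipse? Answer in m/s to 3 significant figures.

Semi-major axis of the transfer orbit: a_t = (7.580×10^5 + 87900)/2 = 4.2295×10^5 km.
The periapsis of the transfer ellipse is at r = 87900 km.
Applying v² = μ(2/r − 1/a_t): v = 65.20 km/s.

v = 65200 m/s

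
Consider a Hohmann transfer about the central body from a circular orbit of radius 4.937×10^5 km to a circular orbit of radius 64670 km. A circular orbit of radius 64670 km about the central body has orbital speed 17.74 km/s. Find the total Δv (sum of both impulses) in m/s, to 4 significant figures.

Δv = 9181 m/s

From the circular-orbit relation v² = μ/r at r = 64670 km: μ = v²r = (17.74)² × 64670 = 2.03521×10^7 km³/s².
Transfer-ellipse semi-major axis a_t = (r₁ + r₂)/2 = (4.937×10^5 + 64670)/2 = 2.79185×10^5 km.
Circular speed at r₁: v₁ = √(μ/r₁) = √(2.03521×10^7/4.937×10^5) = 6.42057 km/s.
On the transfer ellipse at r₁, v² = μ(2/r − 1/a) gives v_a = √[μ(2/r₁ − 1/a_t)] = 3.09015 km/s.
First burn Δv₁ = |v_a − v₁| = 3.330 km/s.
Circular speed at r₂: v₂ = √(μ/r₂) = 17.740 km/s.
Transfer-orbit speed at r₂: v_p = √[μ(2/r₂ − 1/a_t)] = 23.591 km/s.
Second burn Δv₂ = |v₂ − v_p| = 5.851 km/s.
Total Δv = Δv₁ + Δv₂ = 9.181 km/s.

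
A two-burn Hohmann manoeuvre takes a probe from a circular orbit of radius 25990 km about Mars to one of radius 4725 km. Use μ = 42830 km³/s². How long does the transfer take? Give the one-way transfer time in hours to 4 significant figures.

The Hohmann ellipse has a_t = (r₁ + r₂)/2 = 15357.5 km.
Half the transfer-orbit period gives t = π√(a_t³/μ) = 28890 s.
Converting: 28890 s ÷ 3600 s/hour = 8.025 hours.

t = 8.025 hours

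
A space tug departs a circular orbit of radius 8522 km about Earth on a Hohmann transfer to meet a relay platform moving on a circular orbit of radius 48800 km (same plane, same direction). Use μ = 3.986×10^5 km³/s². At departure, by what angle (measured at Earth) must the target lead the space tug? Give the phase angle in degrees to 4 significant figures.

φ = 98.98°

Transfer-ellipse semi-major axis a_t = (r₁ + r₂)/2 = (8522 + 48800)/2 = 28661 km.
The half-period of the transfer ellipse is t = π√(a_t³/μ) = 24140 s.
The target's mean motion on its circular orbit is ω₂ = √(μ/r₂³) = 5.857×10^-5 rad/s.
Angle swept by the target during transfer: ω₂·t = 1.414 rad = 81.02°.
The space tug traverses 180° on the transfer ellipse, so the target must lead by 180° − 81.02° = 98.98°.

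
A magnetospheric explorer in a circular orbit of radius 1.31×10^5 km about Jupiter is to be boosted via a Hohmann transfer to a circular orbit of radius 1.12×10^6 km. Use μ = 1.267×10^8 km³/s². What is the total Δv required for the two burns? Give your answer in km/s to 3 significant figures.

Transfer-ellipse semi-major axis a_t = (r₁ + r₂)/2 = (1.310×10^5 + 1.120×10^6)/2 = 6.255×10^5 km.
Circular speed at r₁: v₁ = √(μ/r₁) = √(1.267×10^8/1.310×10^5) = 31.0994 km/s.
On the transfer ellipse at r₁, v² = μ(2/r − 1/a) gives v_p = √[μ(2/r₁ − 1/a_t)] = 41.6148 km/s.
First burn Δv₁ = |v_p − v₁| = 10.515 km/s.
At r₂, v₂ = √(μ/r₂) = 10.636 km/s.
Transfer-orbit speed at r₂: v_a = √[μ(2/r₂ − 1/a_t)] = 4.8674 km/s.
Second burn Δv₂ = |v₂ − v_a| = 5.7686 km/s.
Δv = Δv₁ + Δv₂ = 10.515 + 5.7686 = 16.28 km/s.

Δv = 16.3 km/s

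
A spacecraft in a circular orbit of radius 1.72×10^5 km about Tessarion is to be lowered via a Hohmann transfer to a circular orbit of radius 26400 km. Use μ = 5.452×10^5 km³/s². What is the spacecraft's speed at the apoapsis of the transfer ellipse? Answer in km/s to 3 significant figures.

Semi-major axis of the transfer orbit: a_t = (1.720×10^5 + 26400)/2 = 99200 km.
At apoapsis, r = 1.720×10^5 km.
From the vis-viva equation, v = √[μ(2/r − 1/a_t)] = 0.9185 km/s.

v = 0.918 km/s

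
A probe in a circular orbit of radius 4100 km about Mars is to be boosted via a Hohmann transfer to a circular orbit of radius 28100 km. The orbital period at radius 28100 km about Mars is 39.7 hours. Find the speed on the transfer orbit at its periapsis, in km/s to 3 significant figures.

From Kepler's third law T² = 4π²r³/μ at r = 28100 km, T = 39.7 hours = 39.7 × 3600 s = 1.4292×10^5 s: μ = 4π²r³/T² = 42883.7 km³/s².
The Hohmann ellipse has a_t = (r₁ + r₂)/2 = 16100 km.
The periapsis of the transfer ellipse is at r = 4100 km.
From the vis-viva equation, v = √[μ(2/r − 1/a_t)] = 4.273 km/s.

v = 4.27 km/s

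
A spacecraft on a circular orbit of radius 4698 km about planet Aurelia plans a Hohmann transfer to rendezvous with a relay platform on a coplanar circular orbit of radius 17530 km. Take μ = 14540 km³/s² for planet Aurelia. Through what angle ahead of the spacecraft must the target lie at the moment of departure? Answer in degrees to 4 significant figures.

φ = 89.13°

The Hohmann ellipse has a_t = (r₁ + r₂)/2 = 11114 km.
Transfer time t = π√(a_t³/μ) = 30530 s.
The target's mean motion on its circular orbit is ω₂ = √(μ/r₂³) = 5.195×10^-5 rad/s.
Angle swept by the target during transfer: ω₂·t = 1.586 rad = 90.87°.
Arrival is 180° from departure on the ellipse, so φ = 180° − 90.87° = 89.13°.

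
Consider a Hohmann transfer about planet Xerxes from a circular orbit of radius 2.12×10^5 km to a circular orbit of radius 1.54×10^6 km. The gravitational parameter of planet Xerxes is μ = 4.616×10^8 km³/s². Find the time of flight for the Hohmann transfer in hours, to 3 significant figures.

The Hohmann ellipse has a_t = (r₁ + r₂)/2 = 8.760×10^5 km.
By Kepler's third law the transfer-orbit period is T = 2π√(a_t³/μ), so t = T/2 = 1.199×10^5 s.
Converting: 1.199×10^5 s ÷ 3600 s/hour = 33.3 hours.

t = 33.3 hours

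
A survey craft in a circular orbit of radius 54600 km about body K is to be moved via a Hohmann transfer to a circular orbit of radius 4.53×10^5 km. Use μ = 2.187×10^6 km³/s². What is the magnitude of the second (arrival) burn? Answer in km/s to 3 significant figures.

Δv₂ = 1.18 km/s

Transfer-ellipse semi-major axis a_t = (r₁ + r₂)/2 = (54600 + 4.530×10^5)/2 = 2.538×10^5 km.
On the circular orbit at r = 4.530×10^5 km, v_c = √(μ/r) = 2.197 km/s.
Transfer-orbit speed at the same r (vis-viva, a = a_t): v_t = √[μ(2/r − 1/a_t)] = 1.019 km/s.
Δv₂ = |v_t − v_c| = |1.019 − 2.197| = 1.178 km/s.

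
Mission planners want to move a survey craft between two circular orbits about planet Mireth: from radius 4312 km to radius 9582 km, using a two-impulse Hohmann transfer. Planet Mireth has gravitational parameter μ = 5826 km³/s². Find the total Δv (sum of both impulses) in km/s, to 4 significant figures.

Δv = 0.3682 km/s

The Hohmann ellipse has a_t = (r₁ + r₂)/2 = 6947 km.
Circular speed at r₁: v₁ = √(μ/r₁) = √(5826/4312) = 1.16237 km/s.
Transfer-orbit speed at r₁ (v² = μ(2/r − 1/a)): v_p = √[μ(2/r₁ − 1/a_t)] = 1.36513 km/s.
First burn Δv₁ = |v_p − v₁| = 0.2028 km/s.
Circular speed at r₂: v₂ = √(μ/r₂) = 0.77975 km/s.
Transfer-orbit speed at r₂: v_a = √[μ(2/r₂ − 1/a_t)] = 0.61432 km/s.
Second burn Δv₂ = |v₂ − v_a| = 0.1654 km/s.
Total Δv = Δv₁ + Δv₂ = 0.3682 km/s.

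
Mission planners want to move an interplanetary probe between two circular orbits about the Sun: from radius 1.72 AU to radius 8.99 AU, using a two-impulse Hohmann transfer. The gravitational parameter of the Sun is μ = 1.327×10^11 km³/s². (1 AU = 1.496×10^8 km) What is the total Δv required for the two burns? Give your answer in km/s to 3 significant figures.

Δv = 11.0 km/s

In km: r₁ = 1.72 × 1.496×10^8 = 2.57312×10^8 km; r₂ = 8.99 × 1.496×10^8 = 1.344904×10^9 km.
The Hohmann ellipse has a_t = (r₁ + r₂)/2 = 8.01108×10^8 km.
At r₁ the circular-orbit speed is v₁ = √(μ/r₁) = 22.709 km/s.
On the transfer ellipse at r₁, vis-viva gives v_p = √[μ(2/r₁ − 1/a_t)] = 29.424 km/s.
First burn Δv₁ = |v_p − v₁| = 6.715 km/s.
At r₂, v₂ = √(μ/r₂) = 9.9332 km/s.
Transfer-orbit speed at r₂: v_a = √[μ(2/r₂ − 1/a_t)] = 5.6296 km/s.
Second burn Δv₂ = |v₂ − v_a| = 4.304 km/s.
Total Δv = Δv₁ + Δv₂ = 11.02 km/s.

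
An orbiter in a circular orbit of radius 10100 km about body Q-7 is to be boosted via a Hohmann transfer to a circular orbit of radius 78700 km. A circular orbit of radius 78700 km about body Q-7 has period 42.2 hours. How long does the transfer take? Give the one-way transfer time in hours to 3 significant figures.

From Kepler's third law T² = 4π²r³/μ at r = 78700 km, T = 42.2 hours = 42.2 × 3600 s = 1.5192×10^5 s: μ = 4π²r³/T² = 8.33785×10^5 km³/s².
The Hohmann ellipse has a_t = (r₁ + r₂)/2 = 44400 km.
Half the transfer-orbit period gives t = π√(a_t³/μ) = 32190 s.
Converting: 32190 s ÷ 3600 s/hour = 8.94 hours.

t = 8.94 hours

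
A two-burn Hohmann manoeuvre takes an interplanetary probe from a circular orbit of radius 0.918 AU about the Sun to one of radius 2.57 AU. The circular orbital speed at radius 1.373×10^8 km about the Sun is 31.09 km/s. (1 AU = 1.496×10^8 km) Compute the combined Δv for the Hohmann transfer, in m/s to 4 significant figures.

Δv = 11750 m/s

From the circular-orbit relation v² = μ/r at r = 1.373×10^8 km: μ = v²r = (31.09)² × 1.373×10^8 = 1.32713×10^11 km³/s².
In km: r₁ = 0.918 × 1.496×10^8 = 1.373328×10^8 km; r₂ = 2.57 × 1.496×10^8 = 3.84472×10^8 km.
Transfer-ellipse semi-major axis a_t = (r₁ + r₂)/2 = (1.373328×10^8 + 3.84472×10^8)/2 = 2.609024×10^8 km.
Circular speed at r₁: v₁ = √(μ/r₁) = √(1.32713×10^11/1.373328×10^8) = 31.09 km/s.
Transfer-orbit speed at r₁ (vis-viva): v_p = √[μ(2/r₁ − 1/a_t)] = 37.74 km/s.
First burn Δv₁ = |v_p − v₁| = 6.650 km/s.
Circular speed at r₂: v₂ = √(μ/r₂) = 18.58 km/s.
Transfer-orbit speed at r₂: v_a = √[μ(2/r₂ − 1/a_t)] = 13.48 km/s.
Second burn Δv₂ = |v₂ − v_a| = 5.100 km/s.
Δv = Δv₁ + Δv₂ = 6.650 + 5.100 = 11.75 km/s.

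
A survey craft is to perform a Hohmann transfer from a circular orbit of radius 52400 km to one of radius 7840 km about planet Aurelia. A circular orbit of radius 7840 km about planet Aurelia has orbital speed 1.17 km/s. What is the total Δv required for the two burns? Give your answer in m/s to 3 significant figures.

Δv = 595 m/s

From the circular-orbit relation v² = μ/r at r = 7840 km: μ = v²r = (1.17)² × 7840 = 10732.2 km³/s².
Semi-major axis of the transfer orbit: a_t = (52400 + 7840)/2 = 30120 km.
Circular speed at r₁: v₁ = √(μ/r₁) = √(10732.2/52400) = 0.4526 km/s.
On the transfer ellipse at r₁, vis-viva equation gives v_a = √[μ(2/r₁ − 1/a_t)] = 0.2309 km/s.
First burn Δv₁ = |v_a − v₁| = 0.2217 km/s.
At r₂, v₂ = √(μ/r₂) = 1.1700 km/s.
Transfer-orbit speed at r₂: v_p = √[μ(2/r₂ − 1/a_t)] = 1.5432 km/s.
Second burn Δv₂ = |v₂ − v_p| = 0.3732 km/s.
Δv = Δv₁ + Δv₂ = 0.2217 + 0.3732 = 0.5949 km/s.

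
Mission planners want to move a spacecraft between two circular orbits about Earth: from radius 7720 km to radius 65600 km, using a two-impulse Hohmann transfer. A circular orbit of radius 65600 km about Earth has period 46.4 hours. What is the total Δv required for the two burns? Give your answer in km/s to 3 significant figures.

Δv = 3.76 km/s

From Kepler's third law T² = 4π²r³/μ at r = 65600 km, T = 46.4 hours = 46.4 × 3600 s = 1.6704×10^5 s: μ = 4π²r³/T² = 3.99420×10^5 km³/s².
Semi-major axis of the transfer orbit: a_t = (7720 + 65600)/2 = 36660 km.
At r₁ the circular-orbit speed is v₁ = √(μ/r₁) = 7.193 km/s.
Transfer-orbit speed at r₁ (v² = μ(2/r − 1/a)): v_p = √[μ(2/r₁ − 1/a_t)] = 9.622 km/s.
First burn Δv₁ = |v_p − v₁| = 2.429 km/s.
Circular speed at r₂: v₂ = √(μ/r₂) = 2.4675 km/s.
Transfer-orbit speed at r₂: v_a = √[μ(2/r₂ − 1/a_t)] = 1.1323 km/s.
Second burn Δv₂ = |v₂ − v_a| = 1.335 km/s.
Δv = Δv₁ + Δv₂ = 2.429 + 1.335 = 3.764 km/s.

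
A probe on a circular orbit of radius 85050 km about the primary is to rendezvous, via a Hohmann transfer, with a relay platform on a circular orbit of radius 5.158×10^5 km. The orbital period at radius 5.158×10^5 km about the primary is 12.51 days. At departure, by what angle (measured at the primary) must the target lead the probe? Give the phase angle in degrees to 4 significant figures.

From Kepler's third law T² = 4π²r³/μ at r = 5.158×10^5 km, T = 12.51 days = 12.51 × 86400 s = 1.080864×10^6 s: μ = 4π²r³/T² = 4.63726×10^6 km³/s².
Semi-major axis of the transfer orbit: a_t = (85050 + 5.158×10^5)/2 = 3.00425×10^5 km.
Transfer time t = π√(a_t³/μ) = 2.4023×10^5 s.
Target angular speed ω₂ = √(μ/r₂³) = 5.8131×10^-6 rad/s.
Angle swept by the target during transfer: ω₂·t = 1.3965 rad = 80.01°.
The probe traverses 180° on the transfer ellipse, so the target must lead by 180° − 80.01° = 99.99°.

φ = 99.99°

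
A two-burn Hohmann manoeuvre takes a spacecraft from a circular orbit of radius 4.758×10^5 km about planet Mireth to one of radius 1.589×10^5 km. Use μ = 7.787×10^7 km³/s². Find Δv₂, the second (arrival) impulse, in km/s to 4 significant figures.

Semi-major axis of the transfer orbit: a_t = (4.758×10^5 + 1.589×10^5)/2 = 3.1735×10^5 km.
On the circular orbit at r = 1.589×10^5 km, v_c = √(μ/r) = 22.137 km/s.
Vis-viva on the transfer ellipse at r = 1.589×10^5 km gives v_t = √[μ(2/r − 1/a_t)] = 27.106 km/s.
Δv₂ = |v_t − v_c| = |27.106 − 22.137| = 4.969 km/s.

Δv₂ = 4.969 km/s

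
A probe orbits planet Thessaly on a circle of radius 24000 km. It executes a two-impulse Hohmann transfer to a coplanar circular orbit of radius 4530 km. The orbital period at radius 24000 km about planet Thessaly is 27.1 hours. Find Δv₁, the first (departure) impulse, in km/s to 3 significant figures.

From Kepler's third law T² = 4π²r³/μ at r = 24000 km, T = 27.1 hours = 27.1 × 3600 s = 97560 s: μ = 4π²r³/T² = 57339.0 km³/s².
Semi-major axis of the transfer orbit: a_t = (24000 + 4530)/2 = 14265 km.
On the circular orbit at r = 24000 km, v_c = √(μ/r) = 1.5457 km/s.
Transfer-orbit speed at the same r (vis-viva, a = a_t): v_t = √[μ(2/r − 1/a_t)] = 0.87103 km/s.
Δv₁ = |v_t − v_c| = |0.87103 − 1.5457| = 0.6747 km/s.

Δv₁ = 0.675 km/s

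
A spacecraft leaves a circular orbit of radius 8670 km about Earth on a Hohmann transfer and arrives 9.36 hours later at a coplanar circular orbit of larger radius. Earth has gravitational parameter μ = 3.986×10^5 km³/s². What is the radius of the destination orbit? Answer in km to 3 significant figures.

Transfer time t = 9.36 hours = 33696 s, and t = π√(a_t³/μ).
So a_t = (μ t²/π²)^(1/3) = (3.986×10^5 × (33696)² / π²)^(1/3) = 35793 km.
Since a_t = (r₁ + r₂)/2, r₂ = 2a_t − r₁ = 2×35793 − 8670 = 62916 km.

r₂ = 62900 km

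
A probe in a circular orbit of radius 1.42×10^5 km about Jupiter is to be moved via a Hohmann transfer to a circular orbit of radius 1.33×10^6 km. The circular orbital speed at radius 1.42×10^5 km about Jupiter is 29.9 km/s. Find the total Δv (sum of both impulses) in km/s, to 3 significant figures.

From the circular-orbit relation v² = μ/r at r = 1.42×10^5 km: μ = v²r = (29.9)² × 1.42×10^5 = 1.26949×10^8 km³/s².
The Hohmann ellipse has a_t = (r₁ + r₂)/2 = 7.360×10^5 km.
Circular speed at r₁: v₁ = √(μ/r₁) = √(1.26949×10^8/1.420×10^5) = 29.90 km/s.
Transfer-orbit speed at r₁ (vis-viva equation): v_p = √[μ(2/r₁ − 1/a_t)] = 40.19 km/s.
First burn Δv₁ = |v_p − v₁| = 10.29 km/s.
Circular speed at r₂: v₂ = √(μ/r₂) = 9.770 km/s.
Transfer-orbit speed at r₂: v_a = √[μ(2/r₂ − 1/a_t)] = 4.291 km/s.
Second burn Δv₂ = |v₂ − v_a| = 5.479 km/s.
Δv = Δv₁ + Δv₂ = 10.29 + 5.479 = 15.77 km/s.

Δv = 15.8 km/s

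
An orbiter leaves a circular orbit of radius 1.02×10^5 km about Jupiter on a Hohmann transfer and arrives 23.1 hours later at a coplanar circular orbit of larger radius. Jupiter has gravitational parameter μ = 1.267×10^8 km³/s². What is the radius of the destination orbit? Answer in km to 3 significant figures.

r₂ = 7.90×10^5 km

Transfer time t = 23.1 hours = 83160 s, and t = π√(a_t³/μ).
So a_t = (μ t²/π²)^(1/3) = (1.267×10^8 × (83160)² / π²)^(1/3) = 4.4610×10^5 km.
Since a_t = (r₁ + r₂)/2, r₂ = 2a_t − r₁ = 2×4.4610×10^5 − 1.020×10^5 = 7.902×10^5 km.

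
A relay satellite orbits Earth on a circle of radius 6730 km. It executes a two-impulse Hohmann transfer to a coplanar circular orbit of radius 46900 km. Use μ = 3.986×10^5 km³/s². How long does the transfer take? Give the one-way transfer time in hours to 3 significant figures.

The Hohmann ellipse has a_t = (r₁ + r₂)/2 = 26815 km.
By Kepler's third law the transfer-orbit period is T = 2π√(a_t³/μ), so t = T/2 = 21850 s.
Converting: 21850 s ÷ 3600 s/hour = 6.07 hours.

t = 6.07 hours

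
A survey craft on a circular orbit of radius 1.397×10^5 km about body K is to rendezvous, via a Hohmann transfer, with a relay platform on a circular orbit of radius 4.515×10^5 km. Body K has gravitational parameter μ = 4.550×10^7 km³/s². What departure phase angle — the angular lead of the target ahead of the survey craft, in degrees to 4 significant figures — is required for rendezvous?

The Hohmann ellipse has a_t = (r₁ + r₂)/2 = 2.956×10^5 km.
Transfer time t = π√(a_t³/μ) = 74851.55 s.
The target's mean motion on its circular orbit is ω₂ = √(μ/r₂³) = 2.223408×10^-5 rad/s.
Angle swept by the target during transfer: ω₂·t = 1.664255 rad = 95.35°.
The survey craft traverses 180° on the transfer ellipse, so the target must lead by 180° − 95.35° = 84.65°.

φ = 84.65°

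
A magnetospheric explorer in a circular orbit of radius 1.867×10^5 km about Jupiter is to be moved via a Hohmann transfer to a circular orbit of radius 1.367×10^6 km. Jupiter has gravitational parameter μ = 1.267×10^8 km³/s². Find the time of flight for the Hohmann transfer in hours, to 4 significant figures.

Semi-major axis of the transfer orbit: a_t = (1.867×10^5 + 1.367×10^6)/2 = 7.7685×10^5 km.
Half the transfer-orbit period gives t = π√(a_t³/μ) = 1.911×10^5 s.
Converting: 1.911×10^5 s ÷ 3600 s/hour = 53.08 hours.

t = 53.08 hours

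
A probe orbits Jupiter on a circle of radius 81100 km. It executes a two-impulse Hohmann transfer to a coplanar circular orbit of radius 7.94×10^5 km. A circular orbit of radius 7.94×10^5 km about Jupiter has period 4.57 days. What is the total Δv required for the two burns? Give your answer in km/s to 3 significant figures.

From Kepler's third law T² = 4π²r³/μ at r = 7.94×10^5 km, T = 4.57 days = 4.57 × 86400 s = 3.94848×10^5 s: μ = 4π²r³/T² = 1.26754×10^8 km³/s².
Semi-major axis of the transfer orbit: a_t = (81100 + 7.940×10^5)/2 = 4.3755×10^5 km.
At r₁ the circular-orbit speed is v₁ = √(μ/r₁) = 39.534 km/s.
On the transfer ellipse at r₁, vis-viva gives v_p = √[μ(2/r₁ − 1/a_t)] = 53.256 km/s.
First burn Δv₁ = |v_p − v₁| = 13.722 km/s.
At r₂, v₂ = √(μ/r₂) = 12.6349 km/s.
Transfer-orbit speed at r₂: v_a = √[μ(2/r₂ − 1/a_t)] = 5.43960 km/s.
Second burn Δv₂ = |v₂ − v_a| = 7.1953 km/s.
Δv = Δv₁ + Δv₂ = 13.722 + 7.1953 = 20.92 km/s.

Δv = 20.9 km/s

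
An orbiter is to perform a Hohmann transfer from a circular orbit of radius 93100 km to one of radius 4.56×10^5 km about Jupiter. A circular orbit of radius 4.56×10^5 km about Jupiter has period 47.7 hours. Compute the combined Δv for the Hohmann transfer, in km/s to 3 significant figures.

From Kepler's third law T² = 4π²r³/μ at r = 4.56×10^5 km, T = 47.7 hours = 47.7 × 3600 s = 1.7172×10^5 s: μ = 4π²r³/T² = 1.26944×10^8 km³/s².
Transfer-ellipse semi-major axis a_t = (r₁ + r₂)/2 = (93100 + 4.560×10^5)/2 = 2.7455×10^5 km.
Circular speed at r₁: v₁ = √(μ/r₁) = √(1.26944×10^8/93100) = 36.93 km/s.
Transfer-orbit speed at r₁ (v² = μ(2/r − 1/a)): v_p = √[μ(2/r₁ − 1/a_t)] = 47.59 km/s.
First burn Δv₁ = |v_p − v₁| = 10.66 km/s.
At r₂, v₂ = √(μ/r₂) = 16.685 km/s.
Transfer-orbit speed at r₂: v_a = √[μ(2/r₂ − 1/a_t)] = 9.7160 km/s.
Second burn Δv₂ = |v₂ − v_a| = 6.969 km/s.
Total Δv = Δv₁ + Δv₂ = 17.63 km/s.

Δv = 17.6 km/s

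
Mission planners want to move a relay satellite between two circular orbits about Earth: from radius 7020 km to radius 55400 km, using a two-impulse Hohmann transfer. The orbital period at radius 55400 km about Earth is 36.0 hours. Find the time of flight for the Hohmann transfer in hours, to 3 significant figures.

From Kepler's third law T² = 4π²r³/μ at r = 55400 km, T = 36.0 hours = 36.0 × 3600 s = 1.296×10^5 s: μ = 4π²r³/T² = 3.99649×10^5 km³/s².
Transfer-ellipse semi-major axis a_t = (r₁ + r₂)/2 = (7020 + 55400)/2 = 31210 km.
Half the transfer-orbit period gives t = π√(a_t³/μ) = 27400 s.
Converting: 27400 s ÷ 3600 s/hour = 7.61 hours.

t = 7.61 hours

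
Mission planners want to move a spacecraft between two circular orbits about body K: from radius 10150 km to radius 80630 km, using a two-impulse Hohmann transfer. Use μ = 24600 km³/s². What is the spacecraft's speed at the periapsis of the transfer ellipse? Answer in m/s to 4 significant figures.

v = 2075 m/s

The Hohmann ellipse has a_t = (r₁ + r₂)/2 = 45390 km.
At periapsis, r = 10150 km.
Applying v² = μ(2/r − 1/a_t): v = 2.075 km/s.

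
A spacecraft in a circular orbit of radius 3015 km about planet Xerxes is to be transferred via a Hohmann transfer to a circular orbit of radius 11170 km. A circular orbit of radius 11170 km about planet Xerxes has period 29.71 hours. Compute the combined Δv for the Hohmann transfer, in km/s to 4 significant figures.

Δv = 0.5504 km/s

From Kepler's third law T² = 4π²r³/μ at r = 11170 km, T = 29.71 hours = 29.71 × 3600 s = 1.06956×10^5 s: μ = 4π²r³/T² = 4809.60 km³/s².
Transfer-ellipse semi-major axis a_t = (r₁ + r₂)/2 = (3015 + 11170)/2 = 7092.5 km.
At r₁ the circular-orbit speed is v₁ = √(μ/r₁) = 1.263 km/s.
Transfer-orbit speed at r₁ (v² = μ(2/r − 1/a)): v_p = √[μ(2/r₁ − 1/a_t)] = 1.585 km/s.
First burn Δv₁ = |v_p − v₁| = 0.3220 km/s.
At r₂, v₂ = √(μ/r₂) = 0.6562 km/s.
Transfer-orbit speed at r₂: v_a = √[μ(2/r₂ − 1/a_t)] = 0.4278 km/s.
Second burn Δv₂ = |v₂ − v_a| = 0.2284 km/s.
Total Δv = Δv₁ + Δv₂ = 0.5504 km/s.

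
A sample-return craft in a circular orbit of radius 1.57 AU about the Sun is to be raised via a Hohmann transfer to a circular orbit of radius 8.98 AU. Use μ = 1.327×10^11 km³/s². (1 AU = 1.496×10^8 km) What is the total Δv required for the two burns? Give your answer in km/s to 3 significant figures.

Δv = 11.8 km/s

In km: r₁ = 1.57 × 1.496×10^8 = 2.34872×10^8 km; r₂ = 8.98 × 1.496×10^8 = 1.343408×10^9 km.
Transfer-ellipse semi-major axis a_t = (r₁ + r₂)/2 = (2.34872×10^8 + 1.343408×10^9)/2 = 7.8914×10^8 km.
At r₁ the circular-orbit speed is v₁ = √(μ/r₁) = 23.769 km/s.
On the transfer ellipse at r₁, vis-viva gives v_p = √[μ(2/r₁ − 1/a_t)] = 31.013 km/s.
First burn Δv₁ = |v_p − v₁| = 7.244 km/s.
At r₂, v₂ = √(μ/r₂) = 9.939 km/s.
Transfer-orbit speed at r₂: v_a = √[μ(2/r₂ − 1/a_t)] = 5.422 km/s.
Second burn Δv₂ = |v₂ − v_a| = 4.517 km/s.
Δv = Δv₁ + Δv₂ = 7.244 + 4.517 = 11.76 km/s.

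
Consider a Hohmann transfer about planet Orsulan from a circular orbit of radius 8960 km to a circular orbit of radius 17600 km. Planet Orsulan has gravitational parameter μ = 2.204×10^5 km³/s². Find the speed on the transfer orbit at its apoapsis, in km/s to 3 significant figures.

Semi-major axis of the transfer orbit: a_t = (8960 + 17600)/2 = 13280 km.
At apoapsis, r = 17600 km.
Vis-viva: v = √[μ(2/r − 1/a_t)] = √[2.204×10^5 × (2/17600 − 1/13280)] = 2.907 km/s.

v = 2.91 km/s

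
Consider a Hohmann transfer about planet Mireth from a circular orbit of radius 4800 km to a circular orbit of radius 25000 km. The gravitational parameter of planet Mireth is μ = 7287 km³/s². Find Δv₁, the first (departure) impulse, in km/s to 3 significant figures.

Δv₁ = 0.364 km/s

Transfer-ellipse semi-major axis a_t = (r₁ + r₂)/2 = (4800 + 25000)/2 = 14900 km.
On the circular orbit at r = 4800 km, v_c = √(μ/r) = 1.2321 km/s.
Vis-viva on the transfer ellipse at r = 4800 km gives v_t = √[μ(2/r − 1/a_t)] = 1.5960 km/s.
Δv₁ = |v_t − v_c| = |1.5960 − 1.2321| = 0.3639 km/s.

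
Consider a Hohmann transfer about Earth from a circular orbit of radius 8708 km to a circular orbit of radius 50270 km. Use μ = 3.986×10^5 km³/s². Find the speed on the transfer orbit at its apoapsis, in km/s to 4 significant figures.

v = 1.530 km/s

Semi-major axis of the transfer orbit: a_t = (8708 + 50270)/2 = 29489 km.
The apoapsis of the transfer ellipse is at r = 50270 km.
From the vis-viva equation, v = √[μ(2/r − 1/a_t)] = 1.530 km/s.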